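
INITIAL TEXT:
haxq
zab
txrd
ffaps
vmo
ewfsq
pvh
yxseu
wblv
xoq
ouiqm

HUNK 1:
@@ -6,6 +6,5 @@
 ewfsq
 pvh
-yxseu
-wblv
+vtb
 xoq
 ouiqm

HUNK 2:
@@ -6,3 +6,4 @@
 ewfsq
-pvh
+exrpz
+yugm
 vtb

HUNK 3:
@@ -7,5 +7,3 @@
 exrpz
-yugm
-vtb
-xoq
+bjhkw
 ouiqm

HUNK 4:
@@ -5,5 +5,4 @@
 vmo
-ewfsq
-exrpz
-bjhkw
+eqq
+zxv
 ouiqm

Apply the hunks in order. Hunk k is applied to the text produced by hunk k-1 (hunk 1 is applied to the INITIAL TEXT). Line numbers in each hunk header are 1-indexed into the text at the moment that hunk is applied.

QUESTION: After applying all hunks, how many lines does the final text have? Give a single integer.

Hunk 1: at line 6 remove [yxseu,wblv] add [vtb] -> 10 lines: haxq zab txrd ffaps vmo ewfsq pvh vtb xoq ouiqm
Hunk 2: at line 6 remove [pvh] add [exrpz,yugm] -> 11 lines: haxq zab txrd ffaps vmo ewfsq exrpz yugm vtb xoq ouiqm
Hunk 3: at line 7 remove [yugm,vtb,xoq] add [bjhkw] -> 9 lines: haxq zab txrd ffaps vmo ewfsq exrpz bjhkw ouiqm
Hunk 4: at line 5 remove [ewfsq,exrpz,bjhkw] add [eqq,zxv] -> 8 lines: haxq zab txrd ffaps vmo eqq zxv ouiqm
Final line count: 8

Answer: 8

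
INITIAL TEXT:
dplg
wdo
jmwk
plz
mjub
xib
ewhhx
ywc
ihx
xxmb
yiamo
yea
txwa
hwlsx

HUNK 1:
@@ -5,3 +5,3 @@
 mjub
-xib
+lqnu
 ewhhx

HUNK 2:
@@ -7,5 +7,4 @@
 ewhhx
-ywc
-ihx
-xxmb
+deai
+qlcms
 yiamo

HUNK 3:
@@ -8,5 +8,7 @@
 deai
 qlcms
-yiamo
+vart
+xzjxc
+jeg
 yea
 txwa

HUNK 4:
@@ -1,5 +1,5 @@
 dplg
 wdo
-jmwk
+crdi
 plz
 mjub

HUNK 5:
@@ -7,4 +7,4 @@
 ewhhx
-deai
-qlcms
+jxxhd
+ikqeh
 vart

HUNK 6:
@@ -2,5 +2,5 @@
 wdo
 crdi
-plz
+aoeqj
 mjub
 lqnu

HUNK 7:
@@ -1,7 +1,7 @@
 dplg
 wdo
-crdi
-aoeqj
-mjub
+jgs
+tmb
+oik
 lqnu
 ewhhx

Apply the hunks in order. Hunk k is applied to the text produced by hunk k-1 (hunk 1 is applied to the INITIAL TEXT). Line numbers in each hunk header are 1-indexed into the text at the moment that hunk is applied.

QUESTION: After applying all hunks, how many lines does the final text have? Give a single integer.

Answer: 15

Derivation:
Hunk 1: at line 5 remove [xib] add [lqnu] -> 14 lines: dplg wdo jmwk plz mjub lqnu ewhhx ywc ihx xxmb yiamo yea txwa hwlsx
Hunk 2: at line 7 remove [ywc,ihx,xxmb] add [deai,qlcms] -> 13 lines: dplg wdo jmwk plz mjub lqnu ewhhx deai qlcms yiamo yea txwa hwlsx
Hunk 3: at line 8 remove [yiamo] add [vart,xzjxc,jeg] -> 15 lines: dplg wdo jmwk plz mjub lqnu ewhhx deai qlcms vart xzjxc jeg yea txwa hwlsx
Hunk 4: at line 1 remove [jmwk] add [crdi] -> 15 lines: dplg wdo crdi plz mjub lqnu ewhhx deai qlcms vart xzjxc jeg yea txwa hwlsx
Hunk 5: at line 7 remove [deai,qlcms] add [jxxhd,ikqeh] -> 15 lines: dplg wdo crdi plz mjub lqnu ewhhx jxxhd ikqeh vart xzjxc jeg yea txwa hwlsx
Hunk 6: at line 2 remove [plz] add [aoeqj] -> 15 lines: dplg wdo crdi aoeqj mjub lqnu ewhhx jxxhd ikqeh vart xzjxc jeg yea txwa hwlsx
Hunk 7: at line 1 remove [crdi,aoeqj,mjub] add [jgs,tmb,oik] -> 15 lines: dplg wdo jgs tmb oik lqnu ewhhx jxxhd ikqeh vart xzjxc jeg yea txwa hwlsx
Final line count: 15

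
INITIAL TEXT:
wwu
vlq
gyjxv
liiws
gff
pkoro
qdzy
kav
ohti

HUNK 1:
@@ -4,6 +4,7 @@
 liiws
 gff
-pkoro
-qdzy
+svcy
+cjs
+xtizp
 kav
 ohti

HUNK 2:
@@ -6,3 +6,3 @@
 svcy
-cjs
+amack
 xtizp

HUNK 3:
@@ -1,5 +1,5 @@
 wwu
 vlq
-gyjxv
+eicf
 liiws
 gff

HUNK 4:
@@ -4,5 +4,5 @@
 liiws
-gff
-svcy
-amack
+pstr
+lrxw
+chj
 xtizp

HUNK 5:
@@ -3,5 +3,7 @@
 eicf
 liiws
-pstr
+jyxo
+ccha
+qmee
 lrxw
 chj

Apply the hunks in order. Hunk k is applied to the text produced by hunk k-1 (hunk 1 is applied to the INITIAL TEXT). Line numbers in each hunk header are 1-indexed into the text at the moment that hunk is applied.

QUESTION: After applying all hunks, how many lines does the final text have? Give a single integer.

Answer: 12

Derivation:
Hunk 1: at line 4 remove [pkoro,qdzy] add [svcy,cjs,xtizp] -> 10 lines: wwu vlq gyjxv liiws gff svcy cjs xtizp kav ohti
Hunk 2: at line 6 remove [cjs] add [amack] -> 10 lines: wwu vlq gyjxv liiws gff svcy amack xtizp kav ohti
Hunk 3: at line 1 remove [gyjxv] add [eicf] -> 10 lines: wwu vlq eicf liiws gff svcy amack xtizp kav ohti
Hunk 4: at line 4 remove [gff,svcy,amack] add [pstr,lrxw,chj] -> 10 lines: wwu vlq eicf liiws pstr lrxw chj xtizp kav ohti
Hunk 5: at line 3 remove [pstr] add [jyxo,ccha,qmee] -> 12 lines: wwu vlq eicf liiws jyxo ccha qmee lrxw chj xtizp kav ohti
Final line count: 12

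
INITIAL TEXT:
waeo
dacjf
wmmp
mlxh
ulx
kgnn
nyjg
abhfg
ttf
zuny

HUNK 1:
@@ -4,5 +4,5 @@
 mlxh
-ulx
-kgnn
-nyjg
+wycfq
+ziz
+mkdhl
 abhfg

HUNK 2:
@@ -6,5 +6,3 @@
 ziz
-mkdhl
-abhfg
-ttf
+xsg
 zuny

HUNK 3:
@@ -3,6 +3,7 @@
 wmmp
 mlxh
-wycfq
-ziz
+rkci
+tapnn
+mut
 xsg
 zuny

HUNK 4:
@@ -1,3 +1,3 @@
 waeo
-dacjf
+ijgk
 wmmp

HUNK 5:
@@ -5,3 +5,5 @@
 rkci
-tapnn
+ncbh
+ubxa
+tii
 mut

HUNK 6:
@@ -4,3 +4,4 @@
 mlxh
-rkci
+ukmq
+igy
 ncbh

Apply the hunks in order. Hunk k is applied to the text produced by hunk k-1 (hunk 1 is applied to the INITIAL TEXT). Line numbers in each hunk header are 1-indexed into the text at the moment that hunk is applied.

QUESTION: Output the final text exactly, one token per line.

Answer: waeo
ijgk
wmmp
mlxh
ukmq
igy
ncbh
ubxa
tii
mut
xsg
zuny

Derivation:
Hunk 1: at line 4 remove [ulx,kgnn,nyjg] add [wycfq,ziz,mkdhl] -> 10 lines: waeo dacjf wmmp mlxh wycfq ziz mkdhl abhfg ttf zuny
Hunk 2: at line 6 remove [mkdhl,abhfg,ttf] add [xsg] -> 8 lines: waeo dacjf wmmp mlxh wycfq ziz xsg zuny
Hunk 3: at line 3 remove [wycfq,ziz] add [rkci,tapnn,mut] -> 9 lines: waeo dacjf wmmp mlxh rkci tapnn mut xsg zuny
Hunk 4: at line 1 remove [dacjf] add [ijgk] -> 9 lines: waeo ijgk wmmp mlxh rkci tapnn mut xsg zuny
Hunk 5: at line 5 remove [tapnn] add [ncbh,ubxa,tii] -> 11 lines: waeo ijgk wmmp mlxh rkci ncbh ubxa tii mut xsg zuny
Hunk 6: at line 4 remove [rkci] add [ukmq,igy] -> 12 lines: waeo ijgk wmmp mlxh ukmq igy ncbh ubxa tii mut xsg zuny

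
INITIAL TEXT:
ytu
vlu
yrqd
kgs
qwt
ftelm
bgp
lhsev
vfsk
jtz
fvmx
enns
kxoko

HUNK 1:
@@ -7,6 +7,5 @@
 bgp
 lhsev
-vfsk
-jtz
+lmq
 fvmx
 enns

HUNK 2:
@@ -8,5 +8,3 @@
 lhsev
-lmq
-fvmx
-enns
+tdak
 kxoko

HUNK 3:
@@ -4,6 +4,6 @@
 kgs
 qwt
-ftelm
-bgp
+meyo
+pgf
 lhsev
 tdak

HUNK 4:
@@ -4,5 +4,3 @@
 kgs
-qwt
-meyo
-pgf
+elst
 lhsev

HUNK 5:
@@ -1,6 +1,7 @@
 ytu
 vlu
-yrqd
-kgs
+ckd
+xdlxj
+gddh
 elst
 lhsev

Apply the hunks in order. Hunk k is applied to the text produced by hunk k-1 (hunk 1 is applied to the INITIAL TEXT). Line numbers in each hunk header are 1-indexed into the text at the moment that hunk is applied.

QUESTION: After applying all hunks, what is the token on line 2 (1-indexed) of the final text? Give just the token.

Answer: vlu

Derivation:
Hunk 1: at line 7 remove [vfsk,jtz] add [lmq] -> 12 lines: ytu vlu yrqd kgs qwt ftelm bgp lhsev lmq fvmx enns kxoko
Hunk 2: at line 8 remove [lmq,fvmx,enns] add [tdak] -> 10 lines: ytu vlu yrqd kgs qwt ftelm bgp lhsev tdak kxoko
Hunk 3: at line 4 remove [ftelm,bgp] add [meyo,pgf] -> 10 lines: ytu vlu yrqd kgs qwt meyo pgf lhsev tdak kxoko
Hunk 4: at line 4 remove [qwt,meyo,pgf] add [elst] -> 8 lines: ytu vlu yrqd kgs elst lhsev tdak kxoko
Hunk 5: at line 1 remove [yrqd,kgs] add [ckd,xdlxj,gddh] -> 9 lines: ytu vlu ckd xdlxj gddh elst lhsev tdak kxoko
Final line 2: vlu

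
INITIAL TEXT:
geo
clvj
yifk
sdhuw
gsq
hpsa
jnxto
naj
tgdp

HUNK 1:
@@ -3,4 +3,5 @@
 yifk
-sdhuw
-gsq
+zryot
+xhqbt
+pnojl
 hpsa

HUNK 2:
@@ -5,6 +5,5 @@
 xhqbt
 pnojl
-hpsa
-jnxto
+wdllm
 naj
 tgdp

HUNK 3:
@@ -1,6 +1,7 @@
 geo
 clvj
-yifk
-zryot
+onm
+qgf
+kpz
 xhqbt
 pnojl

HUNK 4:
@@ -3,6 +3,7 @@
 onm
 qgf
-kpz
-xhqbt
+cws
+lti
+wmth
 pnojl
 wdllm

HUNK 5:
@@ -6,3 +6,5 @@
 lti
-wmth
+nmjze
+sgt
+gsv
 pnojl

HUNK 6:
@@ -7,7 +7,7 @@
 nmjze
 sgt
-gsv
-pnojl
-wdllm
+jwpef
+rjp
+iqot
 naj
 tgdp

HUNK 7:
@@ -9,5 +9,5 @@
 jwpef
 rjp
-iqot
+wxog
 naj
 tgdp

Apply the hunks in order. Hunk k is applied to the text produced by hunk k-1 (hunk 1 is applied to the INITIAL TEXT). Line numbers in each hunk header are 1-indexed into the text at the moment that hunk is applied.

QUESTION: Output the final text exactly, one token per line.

Answer: geo
clvj
onm
qgf
cws
lti
nmjze
sgt
jwpef
rjp
wxog
naj
tgdp

Derivation:
Hunk 1: at line 3 remove [sdhuw,gsq] add [zryot,xhqbt,pnojl] -> 10 lines: geo clvj yifk zryot xhqbt pnojl hpsa jnxto naj tgdp
Hunk 2: at line 5 remove [hpsa,jnxto] add [wdllm] -> 9 lines: geo clvj yifk zryot xhqbt pnojl wdllm naj tgdp
Hunk 3: at line 1 remove [yifk,zryot] add [onm,qgf,kpz] -> 10 lines: geo clvj onm qgf kpz xhqbt pnojl wdllm naj tgdp
Hunk 4: at line 3 remove [kpz,xhqbt] add [cws,lti,wmth] -> 11 lines: geo clvj onm qgf cws lti wmth pnojl wdllm naj tgdp
Hunk 5: at line 6 remove [wmth] add [nmjze,sgt,gsv] -> 13 lines: geo clvj onm qgf cws lti nmjze sgt gsv pnojl wdllm naj tgdp
Hunk 6: at line 7 remove [gsv,pnojl,wdllm] add [jwpef,rjp,iqot] -> 13 lines: geo clvj onm qgf cws lti nmjze sgt jwpef rjp iqot naj tgdp
Hunk 7: at line 9 remove [iqot] add [wxog] -> 13 lines: geo clvj onm qgf cws lti nmjze sgt jwpef rjp wxog naj tgdp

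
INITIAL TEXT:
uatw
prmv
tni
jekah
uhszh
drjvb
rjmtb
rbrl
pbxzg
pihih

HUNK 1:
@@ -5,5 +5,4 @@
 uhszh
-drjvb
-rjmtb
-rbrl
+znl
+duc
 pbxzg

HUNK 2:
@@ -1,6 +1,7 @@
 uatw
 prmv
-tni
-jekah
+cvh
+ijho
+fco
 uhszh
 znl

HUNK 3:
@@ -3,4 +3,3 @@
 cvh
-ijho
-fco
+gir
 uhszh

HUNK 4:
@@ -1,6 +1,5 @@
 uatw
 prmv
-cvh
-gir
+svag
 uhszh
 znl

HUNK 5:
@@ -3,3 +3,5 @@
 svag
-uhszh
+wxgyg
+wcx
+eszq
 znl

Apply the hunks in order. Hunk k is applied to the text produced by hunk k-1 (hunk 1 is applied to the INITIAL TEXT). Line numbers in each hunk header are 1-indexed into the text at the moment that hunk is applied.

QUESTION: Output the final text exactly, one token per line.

Answer: uatw
prmv
svag
wxgyg
wcx
eszq
znl
duc
pbxzg
pihih

Derivation:
Hunk 1: at line 5 remove [drjvb,rjmtb,rbrl] add [znl,duc] -> 9 lines: uatw prmv tni jekah uhszh znl duc pbxzg pihih
Hunk 2: at line 1 remove [tni,jekah] add [cvh,ijho,fco] -> 10 lines: uatw prmv cvh ijho fco uhszh znl duc pbxzg pihih
Hunk 3: at line 3 remove [ijho,fco] add [gir] -> 9 lines: uatw prmv cvh gir uhszh znl duc pbxzg pihih
Hunk 4: at line 1 remove [cvh,gir] add [svag] -> 8 lines: uatw prmv svag uhszh znl duc pbxzg pihih
Hunk 5: at line 3 remove [uhszh] add [wxgyg,wcx,eszq] -> 10 lines: uatw prmv svag wxgyg wcx eszq znl duc pbxzg pihih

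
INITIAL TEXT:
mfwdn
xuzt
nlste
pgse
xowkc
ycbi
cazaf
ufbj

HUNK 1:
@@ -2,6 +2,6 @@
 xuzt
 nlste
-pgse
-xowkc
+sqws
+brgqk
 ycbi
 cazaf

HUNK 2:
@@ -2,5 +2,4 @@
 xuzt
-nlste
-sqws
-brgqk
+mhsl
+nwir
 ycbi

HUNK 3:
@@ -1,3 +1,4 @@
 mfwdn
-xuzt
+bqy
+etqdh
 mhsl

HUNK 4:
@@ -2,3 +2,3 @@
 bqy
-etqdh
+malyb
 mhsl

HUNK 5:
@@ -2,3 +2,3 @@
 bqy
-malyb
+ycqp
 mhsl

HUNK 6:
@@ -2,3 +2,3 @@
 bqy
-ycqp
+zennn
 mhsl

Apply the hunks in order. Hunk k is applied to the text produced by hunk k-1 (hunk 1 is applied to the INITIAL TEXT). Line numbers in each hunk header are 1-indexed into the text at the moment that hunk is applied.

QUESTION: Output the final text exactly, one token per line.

Hunk 1: at line 2 remove [pgse,xowkc] add [sqws,brgqk] -> 8 lines: mfwdn xuzt nlste sqws brgqk ycbi cazaf ufbj
Hunk 2: at line 2 remove [nlste,sqws,brgqk] add [mhsl,nwir] -> 7 lines: mfwdn xuzt mhsl nwir ycbi cazaf ufbj
Hunk 3: at line 1 remove [xuzt] add [bqy,etqdh] -> 8 lines: mfwdn bqy etqdh mhsl nwir ycbi cazaf ufbj
Hunk 4: at line 2 remove [etqdh] add [malyb] -> 8 lines: mfwdn bqy malyb mhsl nwir ycbi cazaf ufbj
Hunk 5: at line 2 remove [malyb] add [ycqp] -> 8 lines: mfwdn bqy ycqp mhsl nwir ycbi cazaf ufbj
Hunk 6: at line 2 remove [ycqp] add [zennn] -> 8 lines: mfwdn bqy zennn mhsl nwir ycbi cazaf ufbj

Answer: mfwdn
bqy
zennn
mhsl
nwir
ycbi
cazaf
ufbj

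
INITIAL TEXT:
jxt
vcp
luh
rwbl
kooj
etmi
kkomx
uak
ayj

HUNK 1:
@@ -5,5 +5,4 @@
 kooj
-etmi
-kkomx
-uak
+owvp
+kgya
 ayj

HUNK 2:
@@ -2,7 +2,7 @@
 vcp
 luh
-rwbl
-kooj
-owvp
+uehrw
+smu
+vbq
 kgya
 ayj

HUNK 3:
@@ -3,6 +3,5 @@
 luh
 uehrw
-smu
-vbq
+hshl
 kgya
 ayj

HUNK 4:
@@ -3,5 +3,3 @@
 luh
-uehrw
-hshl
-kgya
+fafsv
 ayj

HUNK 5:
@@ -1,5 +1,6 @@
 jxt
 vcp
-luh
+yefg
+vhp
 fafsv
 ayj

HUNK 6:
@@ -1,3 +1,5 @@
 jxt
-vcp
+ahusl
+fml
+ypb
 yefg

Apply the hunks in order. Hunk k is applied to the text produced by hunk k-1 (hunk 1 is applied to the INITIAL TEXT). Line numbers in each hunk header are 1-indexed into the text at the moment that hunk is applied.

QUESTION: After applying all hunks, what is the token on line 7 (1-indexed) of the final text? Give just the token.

Answer: fafsv

Derivation:
Hunk 1: at line 5 remove [etmi,kkomx,uak] add [owvp,kgya] -> 8 lines: jxt vcp luh rwbl kooj owvp kgya ayj
Hunk 2: at line 2 remove [rwbl,kooj,owvp] add [uehrw,smu,vbq] -> 8 lines: jxt vcp luh uehrw smu vbq kgya ayj
Hunk 3: at line 3 remove [smu,vbq] add [hshl] -> 7 lines: jxt vcp luh uehrw hshl kgya ayj
Hunk 4: at line 3 remove [uehrw,hshl,kgya] add [fafsv] -> 5 lines: jxt vcp luh fafsv ayj
Hunk 5: at line 1 remove [luh] add [yefg,vhp] -> 6 lines: jxt vcp yefg vhp fafsv ayj
Hunk 6: at line 1 remove [vcp] add [ahusl,fml,ypb] -> 8 lines: jxt ahusl fml ypb yefg vhp fafsv ayj
Final line 7: fafsv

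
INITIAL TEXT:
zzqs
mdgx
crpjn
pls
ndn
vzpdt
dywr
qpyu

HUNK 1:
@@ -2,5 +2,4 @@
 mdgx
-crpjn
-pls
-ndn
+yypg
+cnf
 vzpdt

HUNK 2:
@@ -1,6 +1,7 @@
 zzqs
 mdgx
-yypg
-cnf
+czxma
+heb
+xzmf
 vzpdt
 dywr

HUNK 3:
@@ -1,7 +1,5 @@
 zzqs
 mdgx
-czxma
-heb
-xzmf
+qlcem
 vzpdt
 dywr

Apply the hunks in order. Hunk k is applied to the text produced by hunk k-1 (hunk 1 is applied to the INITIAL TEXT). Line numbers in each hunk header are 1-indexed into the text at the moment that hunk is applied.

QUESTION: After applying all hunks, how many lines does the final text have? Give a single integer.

Hunk 1: at line 2 remove [crpjn,pls,ndn] add [yypg,cnf] -> 7 lines: zzqs mdgx yypg cnf vzpdt dywr qpyu
Hunk 2: at line 1 remove [yypg,cnf] add [czxma,heb,xzmf] -> 8 lines: zzqs mdgx czxma heb xzmf vzpdt dywr qpyu
Hunk 3: at line 1 remove [czxma,heb,xzmf] add [qlcem] -> 6 lines: zzqs mdgx qlcem vzpdt dywr qpyu
Final line count: 6

Answer: 6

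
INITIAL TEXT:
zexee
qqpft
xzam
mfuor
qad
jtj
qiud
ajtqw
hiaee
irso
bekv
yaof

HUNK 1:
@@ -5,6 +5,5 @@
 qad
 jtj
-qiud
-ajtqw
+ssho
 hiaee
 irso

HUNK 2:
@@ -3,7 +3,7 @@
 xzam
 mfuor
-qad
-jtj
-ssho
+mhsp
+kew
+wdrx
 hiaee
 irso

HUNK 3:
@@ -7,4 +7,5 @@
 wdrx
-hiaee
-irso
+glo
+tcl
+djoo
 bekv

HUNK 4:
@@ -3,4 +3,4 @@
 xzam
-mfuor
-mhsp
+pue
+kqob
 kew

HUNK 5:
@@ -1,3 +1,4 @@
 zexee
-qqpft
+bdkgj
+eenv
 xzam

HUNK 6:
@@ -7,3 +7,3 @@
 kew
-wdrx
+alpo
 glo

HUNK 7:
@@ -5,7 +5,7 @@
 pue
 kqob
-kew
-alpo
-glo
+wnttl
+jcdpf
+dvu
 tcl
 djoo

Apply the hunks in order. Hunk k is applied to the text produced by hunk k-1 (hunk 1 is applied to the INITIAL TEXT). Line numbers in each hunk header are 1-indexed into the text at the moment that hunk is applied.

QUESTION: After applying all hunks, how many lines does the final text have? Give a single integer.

Hunk 1: at line 5 remove [qiud,ajtqw] add [ssho] -> 11 lines: zexee qqpft xzam mfuor qad jtj ssho hiaee irso bekv yaof
Hunk 2: at line 3 remove [qad,jtj,ssho] add [mhsp,kew,wdrx] -> 11 lines: zexee qqpft xzam mfuor mhsp kew wdrx hiaee irso bekv yaof
Hunk 3: at line 7 remove [hiaee,irso] add [glo,tcl,djoo] -> 12 lines: zexee qqpft xzam mfuor mhsp kew wdrx glo tcl djoo bekv yaof
Hunk 4: at line 3 remove [mfuor,mhsp] add [pue,kqob] -> 12 lines: zexee qqpft xzam pue kqob kew wdrx glo tcl djoo bekv yaof
Hunk 5: at line 1 remove [qqpft] add [bdkgj,eenv] -> 13 lines: zexee bdkgj eenv xzam pue kqob kew wdrx glo tcl djoo bekv yaof
Hunk 6: at line 7 remove [wdrx] add [alpo] -> 13 lines: zexee bdkgj eenv xzam pue kqob kew alpo glo tcl djoo bekv yaof
Hunk 7: at line 5 remove [kew,alpo,glo] add [wnttl,jcdpf,dvu] -> 13 lines: zexee bdkgj eenv xzam pue kqob wnttl jcdpf dvu tcl djoo bekv yaof
Final line count: 13

Answer: 13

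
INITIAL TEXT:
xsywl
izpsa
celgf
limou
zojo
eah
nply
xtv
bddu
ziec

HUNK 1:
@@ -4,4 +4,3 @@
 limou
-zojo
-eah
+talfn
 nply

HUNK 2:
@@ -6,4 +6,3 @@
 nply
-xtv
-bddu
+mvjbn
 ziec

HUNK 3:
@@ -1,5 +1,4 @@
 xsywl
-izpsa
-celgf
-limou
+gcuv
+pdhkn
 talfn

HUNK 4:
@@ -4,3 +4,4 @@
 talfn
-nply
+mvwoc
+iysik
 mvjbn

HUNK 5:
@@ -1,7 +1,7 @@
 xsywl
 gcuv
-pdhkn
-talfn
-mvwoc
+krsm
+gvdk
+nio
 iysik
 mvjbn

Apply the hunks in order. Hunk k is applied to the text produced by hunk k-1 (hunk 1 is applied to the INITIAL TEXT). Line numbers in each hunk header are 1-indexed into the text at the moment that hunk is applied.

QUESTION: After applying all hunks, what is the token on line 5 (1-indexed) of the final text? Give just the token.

Hunk 1: at line 4 remove [zojo,eah] add [talfn] -> 9 lines: xsywl izpsa celgf limou talfn nply xtv bddu ziec
Hunk 2: at line 6 remove [xtv,bddu] add [mvjbn] -> 8 lines: xsywl izpsa celgf limou talfn nply mvjbn ziec
Hunk 3: at line 1 remove [izpsa,celgf,limou] add [gcuv,pdhkn] -> 7 lines: xsywl gcuv pdhkn talfn nply mvjbn ziec
Hunk 4: at line 4 remove [nply] add [mvwoc,iysik] -> 8 lines: xsywl gcuv pdhkn talfn mvwoc iysik mvjbn ziec
Hunk 5: at line 1 remove [pdhkn,talfn,mvwoc] add [krsm,gvdk,nio] -> 8 lines: xsywl gcuv krsm gvdk nio iysik mvjbn ziec
Final line 5: nio

Answer: nio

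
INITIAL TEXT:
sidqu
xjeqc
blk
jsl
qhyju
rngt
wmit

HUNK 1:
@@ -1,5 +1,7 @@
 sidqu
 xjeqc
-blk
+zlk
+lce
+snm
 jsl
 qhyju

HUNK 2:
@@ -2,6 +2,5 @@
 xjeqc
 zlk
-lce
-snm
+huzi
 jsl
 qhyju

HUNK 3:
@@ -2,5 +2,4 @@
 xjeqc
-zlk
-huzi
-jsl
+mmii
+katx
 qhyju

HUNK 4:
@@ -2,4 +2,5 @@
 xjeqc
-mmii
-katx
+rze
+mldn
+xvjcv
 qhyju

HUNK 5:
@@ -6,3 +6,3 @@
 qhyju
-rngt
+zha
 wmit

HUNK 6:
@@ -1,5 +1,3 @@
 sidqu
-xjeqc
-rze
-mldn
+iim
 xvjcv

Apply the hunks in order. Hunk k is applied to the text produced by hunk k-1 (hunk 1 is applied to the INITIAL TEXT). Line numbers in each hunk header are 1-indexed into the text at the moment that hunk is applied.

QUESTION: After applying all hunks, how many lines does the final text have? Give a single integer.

Answer: 6

Derivation:
Hunk 1: at line 1 remove [blk] add [zlk,lce,snm] -> 9 lines: sidqu xjeqc zlk lce snm jsl qhyju rngt wmit
Hunk 2: at line 2 remove [lce,snm] add [huzi] -> 8 lines: sidqu xjeqc zlk huzi jsl qhyju rngt wmit
Hunk 3: at line 2 remove [zlk,huzi,jsl] add [mmii,katx] -> 7 lines: sidqu xjeqc mmii katx qhyju rngt wmit
Hunk 4: at line 2 remove [mmii,katx] add [rze,mldn,xvjcv] -> 8 lines: sidqu xjeqc rze mldn xvjcv qhyju rngt wmit
Hunk 5: at line 6 remove [rngt] add [zha] -> 8 lines: sidqu xjeqc rze mldn xvjcv qhyju zha wmit
Hunk 6: at line 1 remove [xjeqc,rze,mldn] add [iim] -> 6 lines: sidqu iim xvjcv qhyju zha wmit
Final line count: 6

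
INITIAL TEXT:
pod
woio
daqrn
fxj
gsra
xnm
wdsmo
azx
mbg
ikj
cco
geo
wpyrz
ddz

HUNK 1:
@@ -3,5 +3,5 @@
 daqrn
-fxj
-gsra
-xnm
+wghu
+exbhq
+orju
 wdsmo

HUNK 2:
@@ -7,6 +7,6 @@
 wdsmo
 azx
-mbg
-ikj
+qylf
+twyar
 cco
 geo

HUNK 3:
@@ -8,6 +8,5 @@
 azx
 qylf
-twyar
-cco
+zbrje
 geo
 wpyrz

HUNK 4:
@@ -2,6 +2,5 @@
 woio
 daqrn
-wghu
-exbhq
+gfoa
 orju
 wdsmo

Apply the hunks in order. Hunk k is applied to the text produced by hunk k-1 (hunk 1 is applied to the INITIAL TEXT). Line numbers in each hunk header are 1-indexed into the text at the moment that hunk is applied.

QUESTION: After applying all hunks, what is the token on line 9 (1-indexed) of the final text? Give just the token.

Answer: zbrje

Derivation:
Hunk 1: at line 3 remove [fxj,gsra,xnm] add [wghu,exbhq,orju] -> 14 lines: pod woio daqrn wghu exbhq orju wdsmo azx mbg ikj cco geo wpyrz ddz
Hunk 2: at line 7 remove [mbg,ikj] add [qylf,twyar] -> 14 lines: pod woio daqrn wghu exbhq orju wdsmo azx qylf twyar cco geo wpyrz ddz
Hunk 3: at line 8 remove [twyar,cco] add [zbrje] -> 13 lines: pod woio daqrn wghu exbhq orju wdsmo azx qylf zbrje geo wpyrz ddz
Hunk 4: at line 2 remove [wghu,exbhq] add [gfoa] -> 12 lines: pod woio daqrn gfoa orju wdsmo azx qylf zbrje geo wpyrz ddz
Final line 9: zbrje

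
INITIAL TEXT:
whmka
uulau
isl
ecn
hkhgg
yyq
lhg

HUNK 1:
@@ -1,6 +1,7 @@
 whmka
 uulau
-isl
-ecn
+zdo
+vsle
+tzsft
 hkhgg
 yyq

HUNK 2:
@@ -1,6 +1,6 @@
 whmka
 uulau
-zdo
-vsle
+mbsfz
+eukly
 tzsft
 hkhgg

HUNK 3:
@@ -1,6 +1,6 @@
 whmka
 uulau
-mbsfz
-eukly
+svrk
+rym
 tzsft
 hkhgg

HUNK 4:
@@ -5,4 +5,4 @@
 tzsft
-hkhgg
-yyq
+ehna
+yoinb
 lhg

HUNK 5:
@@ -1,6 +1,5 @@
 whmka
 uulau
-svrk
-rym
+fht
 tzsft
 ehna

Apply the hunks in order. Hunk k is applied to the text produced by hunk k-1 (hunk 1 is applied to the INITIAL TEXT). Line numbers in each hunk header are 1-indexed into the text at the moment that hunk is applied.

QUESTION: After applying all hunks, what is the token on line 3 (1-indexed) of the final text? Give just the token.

Answer: fht

Derivation:
Hunk 1: at line 1 remove [isl,ecn] add [zdo,vsle,tzsft] -> 8 lines: whmka uulau zdo vsle tzsft hkhgg yyq lhg
Hunk 2: at line 1 remove [zdo,vsle] add [mbsfz,eukly] -> 8 lines: whmka uulau mbsfz eukly tzsft hkhgg yyq lhg
Hunk 3: at line 1 remove [mbsfz,eukly] add [svrk,rym] -> 8 lines: whmka uulau svrk rym tzsft hkhgg yyq lhg
Hunk 4: at line 5 remove [hkhgg,yyq] add [ehna,yoinb] -> 8 lines: whmka uulau svrk rym tzsft ehna yoinb lhg
Hunk 5: at line 1 remove [svrk,rym] add [fht] -> 7 lines: whmka uulau fht tzsft ehna yoinb lhg
Final line 3: fht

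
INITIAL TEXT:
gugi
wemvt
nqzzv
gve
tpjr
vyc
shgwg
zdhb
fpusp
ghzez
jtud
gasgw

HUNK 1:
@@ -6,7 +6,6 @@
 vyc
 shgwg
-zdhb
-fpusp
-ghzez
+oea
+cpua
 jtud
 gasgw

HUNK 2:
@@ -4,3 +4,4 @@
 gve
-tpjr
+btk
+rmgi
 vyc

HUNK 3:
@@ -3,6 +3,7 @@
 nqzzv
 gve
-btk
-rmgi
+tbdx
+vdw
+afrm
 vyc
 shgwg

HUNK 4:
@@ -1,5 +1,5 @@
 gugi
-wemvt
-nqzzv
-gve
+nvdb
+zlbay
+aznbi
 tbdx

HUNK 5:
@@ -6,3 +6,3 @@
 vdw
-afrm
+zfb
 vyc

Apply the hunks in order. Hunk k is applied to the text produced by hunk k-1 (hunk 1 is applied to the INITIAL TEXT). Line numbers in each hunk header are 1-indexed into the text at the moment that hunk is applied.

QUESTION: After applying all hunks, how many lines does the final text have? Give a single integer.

Answer: 13

Derivation:
Hunk 1: at line 6 remove [zdhb,fpusp,ghzez] add [oea,cpua] -> 11 lines: gugi wemvt nqzzv gve tpjr vyc shgwg oea cpua jtud gasgw
Hunk 2: at line 4 remove [tpjr] add [btk,rmgi] -> 12 lines: gugi wemvt nqzzv gve btk rmgi vyc shgwg oea cpua jtud gasgw
Hunk 3: at line 3 remove [btk,rmgi] add [tbdx,vdw,afrm] -> 13 lines: gugi wemvt nqzzv gve tbdx vdw afrm vyc shgwg oea cpua jtud gasgw
Hunk 4: at line 1 remove [wemvt,nqzzv,gve] add [nvdb,zlbay,aznbi] -> 13 lines: gugi nvdb zlbay aznbi tbdx vdw afrm vyc shgwg oea cpua jtud gasgw
Hunk 5: at line 6 remove [afrm] add [zfb] -> 13 lines: gugi nvdb zlbay aznbi tbdx vdw zfb vyc shgwg oea cpua jtud gasgw
Final line count: 13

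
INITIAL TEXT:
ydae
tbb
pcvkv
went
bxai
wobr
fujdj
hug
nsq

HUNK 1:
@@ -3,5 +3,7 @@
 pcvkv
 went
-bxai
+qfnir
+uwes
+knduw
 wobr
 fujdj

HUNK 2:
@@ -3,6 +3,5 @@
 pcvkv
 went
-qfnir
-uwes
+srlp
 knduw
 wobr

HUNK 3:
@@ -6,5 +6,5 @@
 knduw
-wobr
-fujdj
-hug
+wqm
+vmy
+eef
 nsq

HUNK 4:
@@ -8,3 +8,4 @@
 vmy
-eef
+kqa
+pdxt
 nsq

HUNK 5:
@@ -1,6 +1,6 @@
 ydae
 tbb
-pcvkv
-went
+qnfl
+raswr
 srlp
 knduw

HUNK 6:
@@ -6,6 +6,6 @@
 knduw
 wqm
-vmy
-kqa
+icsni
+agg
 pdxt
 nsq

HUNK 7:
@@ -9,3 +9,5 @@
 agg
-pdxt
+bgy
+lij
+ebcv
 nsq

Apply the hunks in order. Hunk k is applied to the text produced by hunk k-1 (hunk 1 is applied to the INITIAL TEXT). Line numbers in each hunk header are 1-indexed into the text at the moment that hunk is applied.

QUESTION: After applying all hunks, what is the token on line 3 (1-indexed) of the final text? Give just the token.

Hunk 1: at line 3 remove [bxai] add [qfnir,uwes,knduw] -> 11 lines: ydae tbb pcvkv went qfnir uwes knduw wobr fujdj hug nsq
Hunk 2: at line 3 remove [qfnir,uwes] add [srlp] -> 10 lines: ydae tbb pcvkv went srlp knduw wobr fujdj hug nsq
Hunk 3: at line 6 remove [wobr,fujdj,hug] add [wqm,vmy,eef] -> 10 lines: ydae tbb pcvkv went srlp knduw wqm vmy eef nsq
Hunk 4: at line 8 remove [eef] add [kqa,pdxt] -> 11 lines: ydae tbb pcvkv went srlp knduw wqm vmy kqa pdxt nsq
Hunk 5: at line 1 remove [pcvkv,went] add [qnfl,raswr] -> 11 lines: ydae tbb qnfl raswr srlp knduw wqm vmy kqa pdxt nsq
Hunk 6: at line 6 remove [vmy,kqa] add [icsni,agg] -> 11 lines: ydae tbb qnfl raswr srlp knduw wqm icsni agg pdxt nsq
Hunk 7: at line 9 remove [pdxt] add [bgy,lij,ebcv] -> 13 lines: ydae tbb qnfl raswr srlp knduw wqm icsni agg bgy lij ebcv nsq
Final line 3: qnfl

Answer: qnfl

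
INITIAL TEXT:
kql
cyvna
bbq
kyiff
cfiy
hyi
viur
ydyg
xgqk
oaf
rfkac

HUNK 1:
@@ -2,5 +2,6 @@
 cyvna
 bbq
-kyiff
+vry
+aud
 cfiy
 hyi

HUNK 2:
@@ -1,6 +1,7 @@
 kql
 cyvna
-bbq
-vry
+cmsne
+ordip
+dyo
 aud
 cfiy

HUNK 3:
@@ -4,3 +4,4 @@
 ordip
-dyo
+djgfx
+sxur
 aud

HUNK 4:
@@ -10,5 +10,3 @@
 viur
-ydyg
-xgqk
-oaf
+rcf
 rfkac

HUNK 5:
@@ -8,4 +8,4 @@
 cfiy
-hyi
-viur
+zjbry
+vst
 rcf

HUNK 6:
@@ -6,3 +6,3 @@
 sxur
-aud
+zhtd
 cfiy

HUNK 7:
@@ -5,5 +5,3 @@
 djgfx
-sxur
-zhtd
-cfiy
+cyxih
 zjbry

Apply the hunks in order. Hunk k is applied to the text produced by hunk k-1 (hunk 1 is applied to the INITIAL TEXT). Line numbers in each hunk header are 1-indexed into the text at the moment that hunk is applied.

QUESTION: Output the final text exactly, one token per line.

Answer: kql
cyvna
cmsne
ordip
djgfx
cyxih
zjbry
vst
rcf
rfkac

Derivation:
Hunk 1: at line 2 remove [kyiff] add [vry,aud] -> 12 lines: kql cyvna bbq vry aud cfiy hyi viur ydyg xgqk oaf rfkac
Hunk 2: at line 1 remove [bbq,vry] add [cmsne,ordip,dyo] -> 13 lines: kql cyvna cmsne ordip dyo aud cfiy hyi viur ydyg xgqk oaf rfkac
Hunk 3: at line 4 remove [dyo] add [djgfx,sxur] -> 14 lines: kql cyvna cmsne ordip djgfx sxur aud cfiy hyi viur ydyg xgqk oaf rfkac
Hunk 4: at line 10 remove [ydyg,xgqk,oaf] add [rcf] -> 12 lines: kql cyvna cmsne ordip djgfx sxur aud cfiy hyi viur rcf rfkac
Hunk 5: at line 8 remove [hyi,viur] add [zjbry,vst] -> 12 lines: kql cyvna cmsne ordip djgfx sxur aud cfiy zjbry vst rcf rfkac
Hunk 6: at line 6 remove [aud] add [zhtd] -> 12 lines: kql cyvna cmsne ordip djgfx sxur zhtd cfiy zjbry vst rcf rfkac
Hunk 7: at line 5 remove [sxur,zhtd,cfiy] add [cyxih] -> 10 lines: kql cyvna cmsne ordip djgfx cyxih zjbry vst rcf rfkac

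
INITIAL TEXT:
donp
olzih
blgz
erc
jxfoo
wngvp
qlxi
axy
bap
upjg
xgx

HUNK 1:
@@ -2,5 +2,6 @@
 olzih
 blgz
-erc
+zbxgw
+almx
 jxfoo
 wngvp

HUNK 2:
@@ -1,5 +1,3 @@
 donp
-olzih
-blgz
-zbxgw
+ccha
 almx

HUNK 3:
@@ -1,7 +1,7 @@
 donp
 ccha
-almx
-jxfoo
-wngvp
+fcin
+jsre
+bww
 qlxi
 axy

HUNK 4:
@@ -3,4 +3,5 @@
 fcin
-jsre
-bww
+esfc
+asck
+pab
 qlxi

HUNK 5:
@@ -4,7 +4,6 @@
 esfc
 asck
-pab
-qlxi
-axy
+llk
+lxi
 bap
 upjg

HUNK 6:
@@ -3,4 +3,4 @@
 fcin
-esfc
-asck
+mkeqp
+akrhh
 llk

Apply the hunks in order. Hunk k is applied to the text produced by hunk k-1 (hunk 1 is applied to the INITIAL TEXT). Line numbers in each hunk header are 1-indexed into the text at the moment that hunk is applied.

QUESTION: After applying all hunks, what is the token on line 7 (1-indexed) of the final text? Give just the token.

Hunk 1: at line 2 remove [erc] add [zbxgw,almx] -> 12 lines: donp olzih blgz zbxgw almx jxfoo wngvp qlxi axy bap upjg xgx
Hunk 2: at line 1 remove [olzih,blgz,zbxgw] add [ccha] -> 10 lines: donp ccha almx jxfoo wngvp qlxi axy bap upjg xgx
Hunk 3: at line 1 remove [almx,jxfoo,wngvp] add [fcin,jsre,bww] -> 10 lines: donp ccha fcin jsre bww qlxi axy bap upjg xgx
Hunk 4: at line 3 remove [jsre,bww] add [esfc,asck,pab] -> 11 lines: donp ccha fcin esfc asck pab qlxi axy bap upjg xgx
Hunk 5: at line 4 remove [pab,qlxi,axy] add [llk,lxi] -> 10 lines: donp ccha fcin esfc asck llk lxi bap upjg xgx
Hunk 6: at line 3 remove [esfc,asck] add [mkeqp,akrhh] -> 10 lines: donp ccha fcin mkeqp akrhh llk lxi bap upjg xgx
Final line 7: lxi

Answer: lxi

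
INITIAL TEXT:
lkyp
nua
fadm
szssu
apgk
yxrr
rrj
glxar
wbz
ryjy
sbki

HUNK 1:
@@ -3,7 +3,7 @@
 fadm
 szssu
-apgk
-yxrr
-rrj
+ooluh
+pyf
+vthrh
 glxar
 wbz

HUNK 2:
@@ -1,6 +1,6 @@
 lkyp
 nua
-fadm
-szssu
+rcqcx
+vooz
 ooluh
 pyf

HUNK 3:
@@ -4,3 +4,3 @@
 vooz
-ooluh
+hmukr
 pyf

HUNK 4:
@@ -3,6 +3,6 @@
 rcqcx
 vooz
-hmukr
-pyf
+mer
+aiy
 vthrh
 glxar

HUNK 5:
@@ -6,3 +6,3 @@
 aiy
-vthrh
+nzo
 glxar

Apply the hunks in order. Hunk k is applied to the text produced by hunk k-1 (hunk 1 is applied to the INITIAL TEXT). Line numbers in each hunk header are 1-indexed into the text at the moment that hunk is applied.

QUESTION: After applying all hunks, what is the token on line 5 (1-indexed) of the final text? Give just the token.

Answer: mer

Derivation:
Hunk 1: at line 3 remove [apgk,yxrr,rrj] add [ooluh,pyf,vthrh] -> 11 lines: lkyp nua fadm szssu ooluh pyf vthrh glxar wbz ryjy sbki
Hunk 2: at line 1 remove [fadm,szssu] add [rcqcx,vooz] -> 11 lines: lkyp nua rcqcx vooz ooluh pyf vthrh glxar wbz ryjy sbki
Hunk 3: at line 4 remove [ooluh] add [hmukr] -> 11 lines: lkyp nua rcqcx vooz hmukr pyf vthrh glxar wbz ryjy sbki
Hunk 4: at line 3 remove [hmukr,pyf] add [mer,aiy] -> 11 lines: lkyp nua rcqcx vooz mer aiy vthrh glxar wbz ryjy sbki
Hunk 5: at line 6 remove [vthrh] add [nzo] -> 11 lines: lkyp nua rcqcx vooz mer aiy nzo glxar wbz ryjy sbki
Final line 5: mer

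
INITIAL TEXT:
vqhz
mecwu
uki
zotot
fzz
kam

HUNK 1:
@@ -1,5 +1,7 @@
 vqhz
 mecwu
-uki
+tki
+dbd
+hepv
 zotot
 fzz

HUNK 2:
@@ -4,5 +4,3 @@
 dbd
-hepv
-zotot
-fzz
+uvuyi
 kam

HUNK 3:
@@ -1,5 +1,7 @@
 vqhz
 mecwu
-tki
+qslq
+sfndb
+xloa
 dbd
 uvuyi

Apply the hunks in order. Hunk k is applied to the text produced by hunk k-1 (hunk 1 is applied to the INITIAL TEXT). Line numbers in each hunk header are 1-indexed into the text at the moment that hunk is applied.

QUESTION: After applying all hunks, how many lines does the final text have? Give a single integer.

Hunk 1: at line 1 remove [uki] add [tki,dbd,hepv] -> 8 lines: vqhz mecwu tki dbd hepv zotot fzz kam
Hunk 2: at line 4 remove [hepv,zotot,fzz] add [uvuyi] -> 6 lines: vqhz mecwu tki dbd uvuyi kam
Hunk 3: at line 1 remove [tki] add [qslq,sfndb,xloa] -> 8 lines: vqhz mecwu qslq sfndb xloa dbd uvuyi kam
Final line count: 8

Answer: 8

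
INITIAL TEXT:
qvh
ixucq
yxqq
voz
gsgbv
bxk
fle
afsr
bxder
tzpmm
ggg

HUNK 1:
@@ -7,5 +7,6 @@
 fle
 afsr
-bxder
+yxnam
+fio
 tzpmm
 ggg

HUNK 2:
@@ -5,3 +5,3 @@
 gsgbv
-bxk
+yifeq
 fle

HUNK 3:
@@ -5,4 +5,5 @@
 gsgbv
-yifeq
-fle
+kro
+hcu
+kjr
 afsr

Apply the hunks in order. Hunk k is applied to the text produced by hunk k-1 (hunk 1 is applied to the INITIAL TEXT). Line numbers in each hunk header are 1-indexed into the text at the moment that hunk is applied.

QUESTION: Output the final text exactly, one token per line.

Hunk 1: at line 7 remove [bxder] add [yxnam,fio] -> 12 lines: qvh ixucq yxqq voz gsgbv bxk fle afsr yxnam fio tzpmm ggg
Hunk 2: at line 5 remove [bxk] add [yifeq] -> 12 lines: qvh ixucq yxqq voz gsgbv yifeq fle afsr yxnam fio tzpmm ggg
Hunk 3: at line 5 remove [yifeq,fle] add [kro,hcu,kjr] -> 13 lines: qvh ixucq yxqq voz gsgbv kro hcu kjr afsr yxnam fio tzpmm ggg

Answer: qvh
ixucq
yxqq
voz
gsgbv
kro
hcu
kjr
afsr
yxnam
fio
tzpmm
ggg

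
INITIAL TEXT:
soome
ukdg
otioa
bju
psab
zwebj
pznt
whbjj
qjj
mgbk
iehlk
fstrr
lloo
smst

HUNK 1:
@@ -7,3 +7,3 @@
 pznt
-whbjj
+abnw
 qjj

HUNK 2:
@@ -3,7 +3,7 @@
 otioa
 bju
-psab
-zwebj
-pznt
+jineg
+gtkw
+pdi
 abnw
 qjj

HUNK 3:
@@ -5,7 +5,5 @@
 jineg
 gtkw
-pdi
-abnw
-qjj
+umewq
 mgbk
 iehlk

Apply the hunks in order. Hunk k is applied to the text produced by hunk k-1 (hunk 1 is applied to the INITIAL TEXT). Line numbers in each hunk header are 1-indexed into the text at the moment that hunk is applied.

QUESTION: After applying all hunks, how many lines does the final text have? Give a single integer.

Hunk 1: at line 7 remove [whbjj] add [abnw] -> 14 lines: soome ukdg otioa bju psab zwebj pznt abnw qjj mgbk iehlk fstrr lloo smst
Hunk 2: at line 3 remove [psab,zwebj,pznt] add [jineg,gtkw,pdi] -> 14 lines: soome ukdg otioa bju jineg gtkw pdi abnw qjj mgbk iehlk fstrr lloo smst
Hunk 3: at line 5 remove [pdi,abnw,qjj] add [umewq] -> 12 lines: soome ukdg otioa bju jineg gtkw umewq mgbk iehlk fstrr lloo smst
Final line count: 12

Answer: 12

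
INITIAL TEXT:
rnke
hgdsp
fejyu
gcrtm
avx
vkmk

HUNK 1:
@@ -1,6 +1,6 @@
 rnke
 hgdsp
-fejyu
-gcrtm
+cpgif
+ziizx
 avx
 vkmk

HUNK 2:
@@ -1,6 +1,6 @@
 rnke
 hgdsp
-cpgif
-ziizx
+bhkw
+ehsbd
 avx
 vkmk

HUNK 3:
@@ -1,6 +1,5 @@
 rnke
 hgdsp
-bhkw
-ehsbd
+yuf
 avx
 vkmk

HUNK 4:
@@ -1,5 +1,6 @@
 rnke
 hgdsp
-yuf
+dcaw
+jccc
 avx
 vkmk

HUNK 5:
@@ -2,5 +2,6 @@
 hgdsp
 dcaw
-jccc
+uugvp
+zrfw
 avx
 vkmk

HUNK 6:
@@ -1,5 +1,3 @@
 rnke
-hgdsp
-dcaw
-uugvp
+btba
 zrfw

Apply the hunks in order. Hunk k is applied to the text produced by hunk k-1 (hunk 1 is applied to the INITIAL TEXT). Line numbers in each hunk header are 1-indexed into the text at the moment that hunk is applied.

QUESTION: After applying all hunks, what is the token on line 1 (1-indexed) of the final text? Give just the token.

Answer: rnke

Derivation:
Hunk 1: at line 1 remove [fejyu,gcrtm] add [cpgif,ziizx] -> 6 lines: rnke hgdsp cpgif ziizx avx vkmk
Hunk 2: at line 1 remove [cpgif,ziizx] add [bhkw,ehsbd] -> 6 lines: rnke hgdsp bhkw ehsbd avx vkmk
Hunk 3: at line 1 remove [bhkw,ehsbd] add [yuf] -> 5 lines: rnke hgdsp yuf avx vkmk
Hunk 4: at line 1 remove [yuf] add [dcaw,jccc] -> 6 lines: rnke hgdsp dcaw jccc avx vkmk
Hunk 5: at line 2 remove [jccc] add [uugvp,zrfw] -> 7 lines: rnke hgdsp dcaw uugvp zrfw avx vkmk
Hunk 6: at line 1 remove [hgdsp,dcaw,uugvp] add [btba] -> 5 lines: rnke btba zrfw avx vkmk
Final line 1: rnke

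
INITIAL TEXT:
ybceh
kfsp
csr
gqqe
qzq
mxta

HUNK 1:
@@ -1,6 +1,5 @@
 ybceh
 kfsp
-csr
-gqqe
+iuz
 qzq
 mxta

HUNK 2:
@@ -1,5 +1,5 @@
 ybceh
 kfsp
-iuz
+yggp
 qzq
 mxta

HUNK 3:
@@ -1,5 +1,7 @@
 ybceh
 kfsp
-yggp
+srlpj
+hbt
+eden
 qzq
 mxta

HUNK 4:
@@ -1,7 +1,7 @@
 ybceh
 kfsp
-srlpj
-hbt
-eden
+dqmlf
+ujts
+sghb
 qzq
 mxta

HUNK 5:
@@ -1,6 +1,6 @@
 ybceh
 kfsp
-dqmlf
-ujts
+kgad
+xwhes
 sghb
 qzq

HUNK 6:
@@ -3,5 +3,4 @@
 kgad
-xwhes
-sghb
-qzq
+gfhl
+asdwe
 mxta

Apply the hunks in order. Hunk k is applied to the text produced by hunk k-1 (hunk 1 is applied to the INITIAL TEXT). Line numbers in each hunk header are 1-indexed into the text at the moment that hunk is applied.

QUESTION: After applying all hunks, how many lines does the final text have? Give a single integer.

Answer: 6

Derivation:
Hunk 1: at line 1 remove [csr,gqqe] add [iuz] -> 5 lines: ybceh kfsp iuz qzq mxta
Hunk 2: at line 1 remove [iuz] add [yggp] -> 5 lines: ybceh kfsp yggp qzq mxta
Hunk 3: at line 1 remove [yggp] add [srlpj,hbt,eden] -> 7 lines: ybceh kfsp srlpj hbt eden qzq mxta
Hunk 4: at line 1 remove [srlpj,hbt,eden] add [dqmlf,ujts,sghb] -> 7 lines: ybceh kfsp dqmlf ujts sghb qzq mxta
Hunk 5: at line 1 remove [dqmlf,ujts] add [kgad,xwhes] -> 7 lines: ybceh kfsp kgad xwhes sghb qzq mxta
Hunk 6: at line 3 remove [xwhes,sghb,qzq] add [gfhl,asdwe] -> 6 lines: ybceh kfsp kgad gfhl asdwe mxta
Final line count: 6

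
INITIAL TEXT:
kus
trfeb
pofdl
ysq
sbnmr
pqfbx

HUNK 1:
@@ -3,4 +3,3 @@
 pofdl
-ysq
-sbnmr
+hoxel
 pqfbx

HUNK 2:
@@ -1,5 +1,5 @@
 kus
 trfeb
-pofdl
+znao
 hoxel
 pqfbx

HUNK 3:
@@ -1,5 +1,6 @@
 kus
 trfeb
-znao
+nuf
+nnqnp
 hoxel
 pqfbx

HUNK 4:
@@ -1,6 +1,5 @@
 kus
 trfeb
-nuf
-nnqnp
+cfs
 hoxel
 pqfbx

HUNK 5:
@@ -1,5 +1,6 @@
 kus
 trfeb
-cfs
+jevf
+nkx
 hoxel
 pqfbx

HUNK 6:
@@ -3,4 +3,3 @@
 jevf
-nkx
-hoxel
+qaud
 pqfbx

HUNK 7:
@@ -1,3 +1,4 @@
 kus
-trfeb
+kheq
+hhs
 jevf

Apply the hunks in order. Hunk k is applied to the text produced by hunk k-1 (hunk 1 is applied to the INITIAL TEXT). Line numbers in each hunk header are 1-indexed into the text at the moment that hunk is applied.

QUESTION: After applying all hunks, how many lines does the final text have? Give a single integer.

Answer: 6

Derivation:
Hunk 1: at line 3 remove [ysq,sbnmr] add [hoxel] -> 5 lines: kus trfeb pofdl hoxel pqfbx
Hunk 2: at line 1 remove [pofdl] add [znao] -> 5 lines: kus trfeb znao hoxel pqfbx
Hunk 3: at line 1 remove [znao] add [nuf,nnqnp] -> 6 lines: kus trfeb nuf nnqnp hoxel pqfbx
Hunk 4: at line 1 remove [nuf,nnqnp] add [cfs] -> 5 lines: kus trfeb cfs hoxel pqfbx
Hunk 5: at line 1 remove [cfs] add [jevf,nkx] -> 6 lines: kus trfeb jevf nkx hoxel pqfbx
Hunk 6: at line 3 remove [nkx,hoxel] add [qaud] -> 5 lines: kus trfeb jevf qaud pqfbx
Hunk 7: at line 1 remove [trfeb] add [kheq,hhs] -> 6 lines: kus kheq hhs jevf qaud pqfbx
Final line count: 6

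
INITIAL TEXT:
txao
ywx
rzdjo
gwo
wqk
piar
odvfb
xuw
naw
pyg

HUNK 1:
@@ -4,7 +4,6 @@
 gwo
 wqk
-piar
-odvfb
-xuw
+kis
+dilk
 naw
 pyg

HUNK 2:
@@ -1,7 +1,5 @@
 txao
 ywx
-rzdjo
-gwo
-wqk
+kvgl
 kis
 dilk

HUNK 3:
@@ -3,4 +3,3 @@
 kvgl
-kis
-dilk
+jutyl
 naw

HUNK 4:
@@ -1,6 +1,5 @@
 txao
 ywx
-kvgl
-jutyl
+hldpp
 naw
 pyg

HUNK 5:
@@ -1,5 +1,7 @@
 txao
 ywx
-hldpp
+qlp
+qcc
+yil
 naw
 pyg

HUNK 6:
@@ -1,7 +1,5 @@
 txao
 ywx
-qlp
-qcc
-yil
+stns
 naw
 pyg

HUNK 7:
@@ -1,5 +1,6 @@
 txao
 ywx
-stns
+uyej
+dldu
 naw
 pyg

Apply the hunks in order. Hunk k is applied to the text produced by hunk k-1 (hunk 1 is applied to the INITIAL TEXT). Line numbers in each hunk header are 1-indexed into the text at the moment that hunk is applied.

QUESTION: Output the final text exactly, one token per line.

Hunk 1: at line 4 remove [piar,odvfb,xuw] add [kis,dilk] -> 9 lines: txao ywx rzdjo gwo wqk kis dilk naw pyg
Hunk 2: at line 1 remove [rzdjo,gwo,wqk] add [kvgl] -> 7 lines: txao ywx kvgl kis dilk naw pyg
Hunk 3: at line 3 remove [kis,dilk] add [jutyl] -> 6 lines: txao ywx kvgl jutyl naw pyg
Hunk 4: at line 1 remove [kvgl,jutyl] add [hldpp] -> 5 lines: txao ywx hldpp naw pyg
Hunk 5: at line 1 remove [hldpp] add [qlp,qcc,yil] -> 7 lines: txao ywx qlp qcc yil naw pyg
Hunk 6: at line 1 remove [qlp,qcc,yil] add [stns] -> 5 lines: txao ywx stns naw pyg
Hunk 7: at line 1 remove [stns] add [uyej,dldu] -> 6 lines: txao ywx uyej dldu naw pyg

Answer: txao
ywx
uyej
dldu
naw
pyg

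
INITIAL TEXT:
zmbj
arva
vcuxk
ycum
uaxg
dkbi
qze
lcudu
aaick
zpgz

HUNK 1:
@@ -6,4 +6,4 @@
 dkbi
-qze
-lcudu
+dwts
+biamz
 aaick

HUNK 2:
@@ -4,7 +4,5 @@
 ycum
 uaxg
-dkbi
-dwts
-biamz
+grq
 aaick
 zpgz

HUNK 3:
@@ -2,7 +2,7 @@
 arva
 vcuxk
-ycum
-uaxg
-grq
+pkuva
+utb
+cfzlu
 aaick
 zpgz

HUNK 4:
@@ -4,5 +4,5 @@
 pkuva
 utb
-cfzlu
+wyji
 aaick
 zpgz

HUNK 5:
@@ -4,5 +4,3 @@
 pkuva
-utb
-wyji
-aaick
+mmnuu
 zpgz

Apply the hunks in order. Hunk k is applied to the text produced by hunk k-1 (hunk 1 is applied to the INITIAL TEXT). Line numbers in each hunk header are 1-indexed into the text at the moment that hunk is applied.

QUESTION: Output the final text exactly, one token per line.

Hunk 1: at line 6 remove [qze,lcudu] add [dwts,biamz] -> 10 lines: zmbj arva vcuxk ycum uaxg dkbi dwts biamz aaick zpgz
Hunk 2: at line 4 remove [dkbi,dwts,biamz] add [grq] -> 8 lines: zmbj arva vcuxk ycum uaxg grq aaick zpgz
Hunk 3: at line 2 remove [ycum,uaxg,grq] add [pkuva,utb,cfzlu] -> 8 lines: zmbj arva vcuxk pkuva utb cfzlu aaick zpgz
Hunk 4: at line 4 remove [cfzlu] add [wyji] -> 8 lines: zmbj arva vcuxk pkuva utb wyji aaick zpgz
Hunk 5: at line 4 remove [utb,wyji,aaick] add [mmnuu] -> 6 lines: zmbj arva vcuxk pkuva mmnuu zpgz

Answer: zmbj
arva
vcuxk
pkuva
mmnuu
zpgz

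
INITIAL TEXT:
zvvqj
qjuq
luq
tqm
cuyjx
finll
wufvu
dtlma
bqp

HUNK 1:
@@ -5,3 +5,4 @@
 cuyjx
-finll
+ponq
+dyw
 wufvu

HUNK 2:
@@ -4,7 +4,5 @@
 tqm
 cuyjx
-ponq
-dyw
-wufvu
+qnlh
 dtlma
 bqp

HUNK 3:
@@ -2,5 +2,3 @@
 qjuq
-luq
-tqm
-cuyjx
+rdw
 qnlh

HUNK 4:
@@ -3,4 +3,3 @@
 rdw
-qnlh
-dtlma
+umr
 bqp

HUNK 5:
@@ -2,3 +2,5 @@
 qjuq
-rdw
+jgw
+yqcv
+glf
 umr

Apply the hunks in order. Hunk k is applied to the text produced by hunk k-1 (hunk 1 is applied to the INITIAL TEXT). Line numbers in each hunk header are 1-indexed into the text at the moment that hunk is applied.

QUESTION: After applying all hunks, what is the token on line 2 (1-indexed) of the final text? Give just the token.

Answer: qjuq

Derivation:
Hunk 1: at line 5 remove [finll] add [ponq,dyw] -> 10 lines: zvvqj qjuq luq tqm cuyjx ponq dyw wufvu dtlma bqp
Hunk 2: at line 4 remove [ponq,dyw,wufvu] add [qnlh] -> 8 lines: zvvqj qjuq luq tqm cuyjx qnlh dtlma bqp
Hunk 3: at line 2 remove [luq,tqm,cuyjx] add [rdw] -> 6 lines: zvvqj qjuq rdw qnlh dtlma bqp
Hunk 4: at line 3 remove [qnlh,dtlma] add [umr] -> 5 lines: zvvqj qjuq rdw umr bqp
Hunk 5: at line 2 remove [rdw] add [jgw,yqcv,glf] -> 7 lines: zvvqj qjuq jgw yqcv glf umr bqp
Final line 2: qjuq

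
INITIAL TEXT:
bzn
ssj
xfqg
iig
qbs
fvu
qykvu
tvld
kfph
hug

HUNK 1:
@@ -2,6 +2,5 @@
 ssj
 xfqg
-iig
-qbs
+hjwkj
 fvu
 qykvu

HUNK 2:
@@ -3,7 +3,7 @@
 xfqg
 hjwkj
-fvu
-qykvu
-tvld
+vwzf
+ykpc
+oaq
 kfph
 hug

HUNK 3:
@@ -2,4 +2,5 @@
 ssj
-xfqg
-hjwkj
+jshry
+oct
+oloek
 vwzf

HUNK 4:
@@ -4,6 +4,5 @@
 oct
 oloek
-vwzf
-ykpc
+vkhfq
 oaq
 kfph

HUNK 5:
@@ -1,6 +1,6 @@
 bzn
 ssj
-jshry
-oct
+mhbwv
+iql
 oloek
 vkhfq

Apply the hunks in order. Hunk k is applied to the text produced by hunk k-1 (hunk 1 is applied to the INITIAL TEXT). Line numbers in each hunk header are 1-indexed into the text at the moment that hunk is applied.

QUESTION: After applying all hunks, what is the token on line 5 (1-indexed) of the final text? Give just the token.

Answer: oloek

Derivation:
Hunk 1: at line 2 remove [iig,qbs] add [hjwkj] -> 9 lines: bzn ssj xfqg hjwkj fvu qykvu tvld kfph hug
Hunk 2: at line 3 remove [fvu,qykvu,tvld] add [vwzf,ykpc,oaq] -> 9 lines: bzn ssj xfqg hjwkj vwzf ykpc oaq kfph hug
Hunk 3: at line 2 remove [xfqg,hjwkj] add [jshry,oct,oloek] -> 10 lines: bzn ssj jshry oct oloek vwzf ykpc oaq kfph hug
Hunk 4: at line 4 remove [vwzf,ykpc] add [vkhfq] -> 9 lines: bzn ssj jshry oct oloek vkhfq oaq kfph hug
Hunk 5: at line 1 remove [jshry,oct] add [mhbwv,iql] -> 9 lines: bzn ssj mhbwv iql oloek vkhfq oaq kfph hug
Final line 5: oloek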